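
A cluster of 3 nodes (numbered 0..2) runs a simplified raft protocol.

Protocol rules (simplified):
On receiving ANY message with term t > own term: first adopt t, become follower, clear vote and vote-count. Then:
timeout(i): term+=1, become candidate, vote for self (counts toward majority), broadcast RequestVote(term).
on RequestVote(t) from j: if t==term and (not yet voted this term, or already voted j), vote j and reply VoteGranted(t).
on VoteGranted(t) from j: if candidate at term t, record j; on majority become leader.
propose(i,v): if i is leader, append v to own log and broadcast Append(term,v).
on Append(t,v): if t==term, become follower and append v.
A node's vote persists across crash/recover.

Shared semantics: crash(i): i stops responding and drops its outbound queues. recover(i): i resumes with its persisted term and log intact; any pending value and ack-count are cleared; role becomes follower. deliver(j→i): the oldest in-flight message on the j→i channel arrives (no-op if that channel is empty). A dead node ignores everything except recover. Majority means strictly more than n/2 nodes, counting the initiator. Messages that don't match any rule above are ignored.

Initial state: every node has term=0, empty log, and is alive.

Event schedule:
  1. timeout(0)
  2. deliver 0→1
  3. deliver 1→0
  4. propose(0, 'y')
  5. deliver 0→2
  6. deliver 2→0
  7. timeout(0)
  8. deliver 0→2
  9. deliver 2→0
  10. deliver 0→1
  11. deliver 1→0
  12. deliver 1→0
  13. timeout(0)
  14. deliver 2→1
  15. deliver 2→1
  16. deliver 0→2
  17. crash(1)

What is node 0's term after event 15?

3

1. timeout(0):  <0:cand t1 ->
2. deliver 0→1:  <1:foll t1 ->
3. deliver 1→0:  <0:lead t1 ->
4. propose(0,'y'):  <0:lead t1 y>
5. deliver 0→2:  <2:foll t1 ->
6. deliver 2→0:  nop
7. timeout(0):  <0:cand t2 y>
8. deliver 0→2:  <2:foll t1 y>
9. deliver 2→0:  nop
10. deliver 0→1:  <1:foll t1 y>
11. deliver 1→0:  nop
12. deliver 1→0:  nop
13. timeout(0):  <0:cand t3 y>
14. deliver 2→1:  nop
15. deliver 2→1:  nop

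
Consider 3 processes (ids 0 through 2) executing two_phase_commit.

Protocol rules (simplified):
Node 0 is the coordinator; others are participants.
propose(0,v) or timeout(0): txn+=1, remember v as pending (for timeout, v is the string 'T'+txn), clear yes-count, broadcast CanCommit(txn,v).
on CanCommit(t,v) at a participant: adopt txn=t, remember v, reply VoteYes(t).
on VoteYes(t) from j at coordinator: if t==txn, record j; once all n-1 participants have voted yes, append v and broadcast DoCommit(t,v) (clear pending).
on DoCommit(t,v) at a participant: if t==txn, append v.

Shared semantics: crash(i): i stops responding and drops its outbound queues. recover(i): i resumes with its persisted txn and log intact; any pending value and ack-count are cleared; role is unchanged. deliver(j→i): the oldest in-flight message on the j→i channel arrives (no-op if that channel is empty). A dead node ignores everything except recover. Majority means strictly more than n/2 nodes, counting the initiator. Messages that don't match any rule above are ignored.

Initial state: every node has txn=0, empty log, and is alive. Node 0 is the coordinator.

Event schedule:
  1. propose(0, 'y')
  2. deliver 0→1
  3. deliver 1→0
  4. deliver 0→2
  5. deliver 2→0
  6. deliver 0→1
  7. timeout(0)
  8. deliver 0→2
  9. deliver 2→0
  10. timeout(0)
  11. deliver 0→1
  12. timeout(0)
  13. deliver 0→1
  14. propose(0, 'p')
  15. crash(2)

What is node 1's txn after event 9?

1. propose(0,'y'):  <0:coor t1 ->
2. deliver 0→1:  <1:part t1 ->
3. deliver 1→0:  nop
4. deliver 0→2:  <2:part t1 ->
5. deliver 2→0:  <0:coor t1 y>
6. deliver 0→1:  <1:part t1 y>
7. timeout(0):  <0:coor t2 y>
8. deliver 0→2:  <2:part t1 y>
9. deliver 2→0:  nop

1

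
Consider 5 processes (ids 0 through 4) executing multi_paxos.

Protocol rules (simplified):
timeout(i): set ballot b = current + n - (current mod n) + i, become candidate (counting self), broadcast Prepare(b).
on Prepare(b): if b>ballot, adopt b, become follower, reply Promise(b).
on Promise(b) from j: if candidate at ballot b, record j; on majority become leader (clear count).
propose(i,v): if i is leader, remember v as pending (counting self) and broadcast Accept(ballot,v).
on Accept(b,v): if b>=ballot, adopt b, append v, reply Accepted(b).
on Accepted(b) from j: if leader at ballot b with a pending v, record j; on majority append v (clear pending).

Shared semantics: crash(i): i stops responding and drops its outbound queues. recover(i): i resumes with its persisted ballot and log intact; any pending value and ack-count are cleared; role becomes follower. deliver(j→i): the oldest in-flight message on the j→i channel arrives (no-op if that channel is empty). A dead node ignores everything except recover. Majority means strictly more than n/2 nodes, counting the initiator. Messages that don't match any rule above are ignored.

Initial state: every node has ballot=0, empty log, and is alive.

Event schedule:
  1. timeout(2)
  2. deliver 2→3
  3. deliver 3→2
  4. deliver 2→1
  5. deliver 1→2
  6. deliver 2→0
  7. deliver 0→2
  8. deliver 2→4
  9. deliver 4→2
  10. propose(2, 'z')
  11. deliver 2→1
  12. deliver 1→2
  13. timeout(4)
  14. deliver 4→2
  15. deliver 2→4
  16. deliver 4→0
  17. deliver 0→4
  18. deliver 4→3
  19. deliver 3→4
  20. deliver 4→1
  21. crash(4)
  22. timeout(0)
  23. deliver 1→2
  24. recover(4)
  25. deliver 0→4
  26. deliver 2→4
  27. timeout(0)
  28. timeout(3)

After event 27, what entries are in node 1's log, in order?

[1] timeout(2) → N2(cand b7 [-])
[2] deliver 2→3 → N3(foll b7 [-])
[3] deliver 3→2 → ∅
[4] deliver 2→1 → N1(foll b7 [-])
[5] deliver 1→2 → N2(lead b7 [-])
[6] deliver 2→0 → N0(foll b7 [-])
[7] deliver 0→2 → ∅
[8] deliver 2→4 → N4(foll b7 [-])
[9] deliver 4→2 → ∅
[10] propose(2,'z') → ∅
[11] deliver 2→1 → N1(foll b7 [z])
[12] deliver 1→2 → ∅
[13] timeout(4) → N4(cand b14 [-])
[14] deliver 4→2 → N2(foll b14 [-])
[15] deliver 2→4 → ∅
[16] deliver 4→0 → N0(foll b14 [-])
[17] deliver 0→4 → ∅
[18] deliver 4→3 → N3(foll b14 [-])
[19] deliver 3→4 → N4(lead b14 [-])
[20] deliver 4→1 → N1(foll b14 [z])
[21] crash(4) → N4(✗lead b14 [-])
[22] timeout(0) → N0(cand b15 [-])
[23] deliver 1→2 → ∅
[24] recover(4) → N4(foll b14 [-])
[25] deliver 0→4 → N4(foll b15 [-])
[26] deliver 2→4 → ∅
[27] timeout(0) → N0(cand b20 [-])

z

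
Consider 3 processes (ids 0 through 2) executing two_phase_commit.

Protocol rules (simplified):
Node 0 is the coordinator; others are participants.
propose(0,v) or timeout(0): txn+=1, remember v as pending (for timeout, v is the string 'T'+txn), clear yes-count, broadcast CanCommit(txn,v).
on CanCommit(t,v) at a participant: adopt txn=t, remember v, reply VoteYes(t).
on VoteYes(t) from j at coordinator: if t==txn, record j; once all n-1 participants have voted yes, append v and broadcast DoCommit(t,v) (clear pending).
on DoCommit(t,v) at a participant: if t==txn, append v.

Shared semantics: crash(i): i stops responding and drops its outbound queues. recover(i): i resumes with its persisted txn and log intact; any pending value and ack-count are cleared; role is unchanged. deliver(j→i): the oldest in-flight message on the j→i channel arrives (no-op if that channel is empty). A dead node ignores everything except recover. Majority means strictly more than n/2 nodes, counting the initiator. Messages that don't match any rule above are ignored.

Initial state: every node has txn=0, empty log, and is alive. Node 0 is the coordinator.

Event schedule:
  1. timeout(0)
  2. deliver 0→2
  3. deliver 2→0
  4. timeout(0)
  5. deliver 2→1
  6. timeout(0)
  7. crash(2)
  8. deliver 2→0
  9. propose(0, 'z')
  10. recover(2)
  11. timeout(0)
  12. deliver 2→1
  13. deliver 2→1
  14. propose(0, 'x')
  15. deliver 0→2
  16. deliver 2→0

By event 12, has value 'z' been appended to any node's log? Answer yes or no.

no

e1 timeout(0): 0[coor,t=1,-]
e2 deliver 0→2: 2[part,t=1,-]
e3 deliver 2→0: ·
e4 timeout(0): 0[coor,t=2,-]
e5 deliver 2→1: ·
e6 timeout(0): 0[coor,t=3,-]
e7 crash(2): 2[✗part,t=1,-]
e8 deliver 2→0: ·
e9 propose(0,'z'): 0[coor,t=4,-]
e10 recover(2): 2[part,t=1,-]
e11 timeout(0): 0[coor,t=5,-]
e12 deliver 2→1: ·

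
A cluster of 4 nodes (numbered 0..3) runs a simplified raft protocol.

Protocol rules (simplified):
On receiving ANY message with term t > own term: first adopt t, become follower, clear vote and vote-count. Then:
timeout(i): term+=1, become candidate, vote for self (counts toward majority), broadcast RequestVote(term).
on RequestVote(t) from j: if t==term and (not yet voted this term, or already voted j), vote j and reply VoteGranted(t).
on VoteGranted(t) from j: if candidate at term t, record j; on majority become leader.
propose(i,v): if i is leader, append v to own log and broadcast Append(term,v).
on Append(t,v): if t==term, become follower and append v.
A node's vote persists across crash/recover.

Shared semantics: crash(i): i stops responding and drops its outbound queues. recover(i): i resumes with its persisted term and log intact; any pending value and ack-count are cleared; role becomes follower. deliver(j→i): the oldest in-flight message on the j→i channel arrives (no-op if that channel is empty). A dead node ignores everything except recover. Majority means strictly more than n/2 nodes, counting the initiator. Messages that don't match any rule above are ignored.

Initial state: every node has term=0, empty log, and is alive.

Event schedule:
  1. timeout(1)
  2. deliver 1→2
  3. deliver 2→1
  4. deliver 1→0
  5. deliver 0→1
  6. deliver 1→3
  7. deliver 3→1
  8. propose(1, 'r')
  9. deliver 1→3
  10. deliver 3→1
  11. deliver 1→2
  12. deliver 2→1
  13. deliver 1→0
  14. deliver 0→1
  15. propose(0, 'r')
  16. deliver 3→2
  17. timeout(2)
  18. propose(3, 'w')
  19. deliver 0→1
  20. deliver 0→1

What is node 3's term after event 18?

1

e1 timeout(1): 1[cand,t=1,-]
e2 deliver 1→2: 2[foll,t=1,-]
e3 deliver 2→1: ·
e4 deliver 1→0: 0[foll,t=1,-]
e5 deliver 0→1: 1[lead,t=1,-]
e6 deliver 1→3: 3[foll,t=1,-]
e7 deliver 3→1: ·
e8 propose(1,'r'): 1[lead,t=1,r]
e9 deliver 1→3: 3[foll,t=1,r]
e10 deliver 3→1: ·
e11 deliver 1→2: 2[foll,t=1,r]
e12 deliver 2→1: ·
e13 deliver 1→0: 0[foll,t=1,r]
e14 deliver 0→1: ·
e15 propose(0,'r'): ·
e16 deliver 3→2: ·
e17 timeout(2): 2[cand,t=2,r]
e18 propose(3,'w'): ·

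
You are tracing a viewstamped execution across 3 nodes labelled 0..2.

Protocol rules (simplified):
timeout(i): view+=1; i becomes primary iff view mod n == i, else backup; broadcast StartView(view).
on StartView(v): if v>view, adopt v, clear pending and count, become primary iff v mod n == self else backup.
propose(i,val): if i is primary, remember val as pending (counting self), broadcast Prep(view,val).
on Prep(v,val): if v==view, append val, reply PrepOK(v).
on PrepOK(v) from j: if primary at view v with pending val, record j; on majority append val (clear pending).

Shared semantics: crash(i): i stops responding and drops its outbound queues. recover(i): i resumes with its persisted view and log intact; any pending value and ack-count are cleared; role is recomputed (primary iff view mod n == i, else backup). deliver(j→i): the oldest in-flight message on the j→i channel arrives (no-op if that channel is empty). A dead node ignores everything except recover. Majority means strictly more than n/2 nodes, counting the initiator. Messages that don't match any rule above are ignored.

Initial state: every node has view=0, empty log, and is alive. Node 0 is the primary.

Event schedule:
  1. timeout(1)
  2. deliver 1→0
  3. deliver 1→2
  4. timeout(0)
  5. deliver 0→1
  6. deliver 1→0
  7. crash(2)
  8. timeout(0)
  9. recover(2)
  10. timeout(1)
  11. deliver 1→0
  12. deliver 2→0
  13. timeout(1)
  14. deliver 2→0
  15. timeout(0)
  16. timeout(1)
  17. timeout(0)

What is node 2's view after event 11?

e1 timeout(1): 1[prim,v=1,-]
e2 deliver 1→0: 0[back,v=1,-]
e3 deliver 1→2: 2[back,v=1,-]
e4 timeout(0): 0[back,v=2,-]
e5 deliver 0→1: 1[back,v=2,-]
e6 deliver 1→0: ·
e7 crash(2): 2[✗back,v=1,-]
e8 timeout(0): 0[prim,v=3,-]
e9 recover(2): 2[back,v=1,-]
e10 timeout(1): 1[back,v=3,-]
e11 deliver 1→0: ·

1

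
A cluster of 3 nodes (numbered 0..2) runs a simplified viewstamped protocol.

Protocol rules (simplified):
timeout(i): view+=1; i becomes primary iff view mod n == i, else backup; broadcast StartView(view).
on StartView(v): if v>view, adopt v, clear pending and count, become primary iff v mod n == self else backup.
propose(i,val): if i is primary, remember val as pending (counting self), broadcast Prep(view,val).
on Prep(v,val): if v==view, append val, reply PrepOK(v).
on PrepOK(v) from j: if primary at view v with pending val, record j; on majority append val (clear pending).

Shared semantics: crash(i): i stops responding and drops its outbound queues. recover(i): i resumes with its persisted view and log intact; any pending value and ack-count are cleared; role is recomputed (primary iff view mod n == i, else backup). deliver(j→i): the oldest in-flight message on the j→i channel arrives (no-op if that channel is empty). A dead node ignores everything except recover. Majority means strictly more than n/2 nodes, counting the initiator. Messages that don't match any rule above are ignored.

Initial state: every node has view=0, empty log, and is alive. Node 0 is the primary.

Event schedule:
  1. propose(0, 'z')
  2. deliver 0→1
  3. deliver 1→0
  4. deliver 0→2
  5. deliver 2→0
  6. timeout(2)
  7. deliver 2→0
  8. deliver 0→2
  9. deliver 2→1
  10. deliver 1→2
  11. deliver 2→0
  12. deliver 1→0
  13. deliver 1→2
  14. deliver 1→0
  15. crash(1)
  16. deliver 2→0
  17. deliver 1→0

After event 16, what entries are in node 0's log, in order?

step 1 propose(0,'z'): —
step 2 deliver 0→1: 1={back,v=0,log=z}
step 3 deliver 1→0: 0={prim,v=0,log=z}
step 4 deliver 0→2: 2={back,v=0,log=z}
step 5 deliver 2→0: —
step 6 timeout(2): 2={back,v=1,log=z}
step 7 deliver 2→0: 0={back,v=1,log=z}
step 8 deliver 0→2: —
step 9 deliver 2→1: 1={prim,v=1,log=z}
step 10 deliver 1→2: —
step 11 deliver 2→0: —
step 12 deliver 1→0: —
step 13 deliver 1→2: —
step 14 deliver 1→0: —
step 15 crash(1): 1={✗prim,v=1,log=z}
step 16 deliver 2→0: —

z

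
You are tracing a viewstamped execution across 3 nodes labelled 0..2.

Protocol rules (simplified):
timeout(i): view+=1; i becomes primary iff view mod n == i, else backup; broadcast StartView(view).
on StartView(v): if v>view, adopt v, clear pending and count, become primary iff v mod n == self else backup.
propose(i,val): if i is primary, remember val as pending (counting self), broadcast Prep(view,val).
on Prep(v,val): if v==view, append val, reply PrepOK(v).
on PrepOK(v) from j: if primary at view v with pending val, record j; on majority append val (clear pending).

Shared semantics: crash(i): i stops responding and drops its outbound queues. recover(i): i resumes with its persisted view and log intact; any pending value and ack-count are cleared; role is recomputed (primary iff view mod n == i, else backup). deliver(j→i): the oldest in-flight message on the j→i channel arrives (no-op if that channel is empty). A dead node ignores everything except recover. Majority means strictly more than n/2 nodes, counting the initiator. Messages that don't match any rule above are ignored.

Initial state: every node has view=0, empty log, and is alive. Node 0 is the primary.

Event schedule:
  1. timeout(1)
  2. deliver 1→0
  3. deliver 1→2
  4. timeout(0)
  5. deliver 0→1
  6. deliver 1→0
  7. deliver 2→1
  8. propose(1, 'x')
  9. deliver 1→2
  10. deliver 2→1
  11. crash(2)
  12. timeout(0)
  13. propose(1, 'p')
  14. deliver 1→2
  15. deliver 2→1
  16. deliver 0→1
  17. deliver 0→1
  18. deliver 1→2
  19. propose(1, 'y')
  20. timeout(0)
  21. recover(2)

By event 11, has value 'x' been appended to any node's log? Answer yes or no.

step 1 timeout(1): 1={prim,v=1,log=-}
step 2 deliver 1→0: 0={back,v=1,log=-}
step 3 deliver 1→2: 2={back,v=1,log=-}
step 4 timeout(0): 0={back,v=2,log=-}
step 5 deliver 0→1: 1={back,v=2,log=-}
step 6 deliver 1→0: —
step 7 deliver 2→1: —
step 8 propose(1,'x'): —
step 9 deliver 1→2: —
step 10 deliver 2→1: —
step 11 crash(2): 2={✗back,v=1,log=-}

no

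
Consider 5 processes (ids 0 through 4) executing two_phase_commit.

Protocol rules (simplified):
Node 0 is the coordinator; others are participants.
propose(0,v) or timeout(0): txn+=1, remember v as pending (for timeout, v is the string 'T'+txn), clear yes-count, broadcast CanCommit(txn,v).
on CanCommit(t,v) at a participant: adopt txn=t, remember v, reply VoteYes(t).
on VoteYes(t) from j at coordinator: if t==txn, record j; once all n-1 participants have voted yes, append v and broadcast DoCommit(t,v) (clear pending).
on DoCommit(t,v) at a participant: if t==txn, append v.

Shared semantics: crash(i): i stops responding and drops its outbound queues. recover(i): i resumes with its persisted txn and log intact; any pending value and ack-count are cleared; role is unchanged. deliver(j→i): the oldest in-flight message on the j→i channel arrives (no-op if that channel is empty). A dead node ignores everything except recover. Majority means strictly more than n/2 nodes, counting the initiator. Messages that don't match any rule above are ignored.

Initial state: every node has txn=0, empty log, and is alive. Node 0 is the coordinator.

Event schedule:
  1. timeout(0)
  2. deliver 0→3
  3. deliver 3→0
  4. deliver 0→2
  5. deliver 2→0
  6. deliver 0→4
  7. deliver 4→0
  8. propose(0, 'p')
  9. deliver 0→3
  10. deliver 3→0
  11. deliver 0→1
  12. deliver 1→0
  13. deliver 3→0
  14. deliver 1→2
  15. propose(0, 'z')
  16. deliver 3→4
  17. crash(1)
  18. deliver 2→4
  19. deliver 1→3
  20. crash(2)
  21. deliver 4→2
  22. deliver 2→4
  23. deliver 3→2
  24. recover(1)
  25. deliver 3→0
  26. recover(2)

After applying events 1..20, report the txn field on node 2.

step 1 timeout(0): 0={coor,t=1,log=-}
step 2 deliver 0→3: 3={part,t=1,log=-}
step 3 deliver 3→0: —
step 4 deliver 0→2: 2={part,t=1,log=-}
step 5 deliver 2→0: —
step 6 deliver 0→4: 4={part,t=1,log=-}
step 7 deliver 4→0: —
step 8 propose(0,'p'): 0={coor,t=2,log=-}
step 9 deliver 0→3: 3={part,t=2,log=-}
step 10 deliver 3→0: —
step 11 deliver 0→1: 1={part,t=1,log=-}
step 12 deliver 1→0: —
step 13 deliver 3→0: —
step 14 deliver 1→2: —
step 15 propose(0,'z'): 0={coor,t=3,log=-}
step 16 deliver 3→4: —
step 17 crash(1): 1={✗part,t=1,log=-}
step 18 deliver 2→4: —
step 19 deliver 1→3: —
step 20 crash(2): 2={✗part,t=1,log=-}

1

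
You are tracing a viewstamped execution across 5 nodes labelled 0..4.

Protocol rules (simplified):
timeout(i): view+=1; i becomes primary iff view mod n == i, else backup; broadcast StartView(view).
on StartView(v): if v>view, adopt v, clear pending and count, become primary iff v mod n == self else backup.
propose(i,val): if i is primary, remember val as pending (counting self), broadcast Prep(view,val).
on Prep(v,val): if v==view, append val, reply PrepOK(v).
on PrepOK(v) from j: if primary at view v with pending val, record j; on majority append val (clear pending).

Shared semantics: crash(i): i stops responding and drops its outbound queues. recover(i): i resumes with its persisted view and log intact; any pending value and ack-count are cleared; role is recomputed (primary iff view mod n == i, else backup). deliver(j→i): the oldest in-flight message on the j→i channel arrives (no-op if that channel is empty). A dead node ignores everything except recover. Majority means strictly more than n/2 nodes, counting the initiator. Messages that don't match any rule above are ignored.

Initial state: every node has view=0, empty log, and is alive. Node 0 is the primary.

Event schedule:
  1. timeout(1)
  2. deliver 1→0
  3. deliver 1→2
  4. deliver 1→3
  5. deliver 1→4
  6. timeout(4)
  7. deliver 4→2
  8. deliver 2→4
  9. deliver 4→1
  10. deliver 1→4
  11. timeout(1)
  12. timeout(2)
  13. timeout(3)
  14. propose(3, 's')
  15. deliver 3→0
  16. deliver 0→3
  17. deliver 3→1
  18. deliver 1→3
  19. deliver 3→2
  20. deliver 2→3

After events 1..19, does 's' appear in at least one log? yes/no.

[1] timeout(1) → N1(prim v1 [-])
[2] deliver 1→0 → N0(back v1 [-])
[3] deliver 1→2 → N2(back v1 [-])
[4] deliver 1→3 → N3(back v1 [-])
[5] deliver 1→4 → N4(back v1 [-])
[6] timeout(4) → N4(back v2 [-])
[7] deliver 4→2 → N2(prim v2 [-])
[8] deliver 2→4 → ∅
[9] deliver 4→1 → N1(back v2 [-])
[10] deliver 1→4 → ∅
[11] timeout(1) → N1(back v3 [-])
[12] timeout(2) → N2(back v3 [-])
[13] timeout(3) → N3(back v2 [-])
[14] propose(3,'s') → ∅
[15] deliver 3→0 → N0(back v2 [-])
[16] deliver 0→3 → ∅
[17] deliver 3→1 → ∅
[18] deliver 1→3 → N3(prim v3 [-])
[19] deliver 3→2 → ∅

no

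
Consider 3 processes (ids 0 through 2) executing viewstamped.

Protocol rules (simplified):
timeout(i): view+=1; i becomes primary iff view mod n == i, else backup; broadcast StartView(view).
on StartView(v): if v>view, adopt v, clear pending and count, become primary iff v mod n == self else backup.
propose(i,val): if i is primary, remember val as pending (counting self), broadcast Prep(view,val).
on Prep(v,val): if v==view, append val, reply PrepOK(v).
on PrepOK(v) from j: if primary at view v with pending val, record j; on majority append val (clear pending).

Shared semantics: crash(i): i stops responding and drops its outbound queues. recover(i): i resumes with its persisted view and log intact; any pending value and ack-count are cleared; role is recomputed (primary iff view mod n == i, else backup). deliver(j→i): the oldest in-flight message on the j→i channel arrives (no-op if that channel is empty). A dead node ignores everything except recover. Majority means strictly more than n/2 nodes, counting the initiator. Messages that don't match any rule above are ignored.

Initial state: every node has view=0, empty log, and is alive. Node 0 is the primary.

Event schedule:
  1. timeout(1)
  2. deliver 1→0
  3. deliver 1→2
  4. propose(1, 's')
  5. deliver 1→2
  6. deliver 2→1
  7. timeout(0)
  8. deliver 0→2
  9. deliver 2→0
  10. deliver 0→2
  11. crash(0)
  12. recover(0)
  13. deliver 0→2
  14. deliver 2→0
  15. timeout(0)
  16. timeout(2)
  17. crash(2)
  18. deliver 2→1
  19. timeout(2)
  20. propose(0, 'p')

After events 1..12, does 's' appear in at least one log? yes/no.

yes

1. timeout(1):  <1:prim v1 ->
2. deliver 1→0:  <0:back v1 ->
3. deliver 1→2:  <2:back v1 ->
4. propose(1,'s'):  nop
5. deliver 1→2:  <2:back v1 s>
6. deliver 2→1:  <1:prim v1 s>
7. timeout(0):  <0:back v2 ->
8. deliver 0→2:  <2:prim v2 s>
9. deliver 2→0:  nop
10. deliver 0→2:  nop
11. crash(0):  <0:✗back v2 ->
12. recover(0):  <0:back v2 ->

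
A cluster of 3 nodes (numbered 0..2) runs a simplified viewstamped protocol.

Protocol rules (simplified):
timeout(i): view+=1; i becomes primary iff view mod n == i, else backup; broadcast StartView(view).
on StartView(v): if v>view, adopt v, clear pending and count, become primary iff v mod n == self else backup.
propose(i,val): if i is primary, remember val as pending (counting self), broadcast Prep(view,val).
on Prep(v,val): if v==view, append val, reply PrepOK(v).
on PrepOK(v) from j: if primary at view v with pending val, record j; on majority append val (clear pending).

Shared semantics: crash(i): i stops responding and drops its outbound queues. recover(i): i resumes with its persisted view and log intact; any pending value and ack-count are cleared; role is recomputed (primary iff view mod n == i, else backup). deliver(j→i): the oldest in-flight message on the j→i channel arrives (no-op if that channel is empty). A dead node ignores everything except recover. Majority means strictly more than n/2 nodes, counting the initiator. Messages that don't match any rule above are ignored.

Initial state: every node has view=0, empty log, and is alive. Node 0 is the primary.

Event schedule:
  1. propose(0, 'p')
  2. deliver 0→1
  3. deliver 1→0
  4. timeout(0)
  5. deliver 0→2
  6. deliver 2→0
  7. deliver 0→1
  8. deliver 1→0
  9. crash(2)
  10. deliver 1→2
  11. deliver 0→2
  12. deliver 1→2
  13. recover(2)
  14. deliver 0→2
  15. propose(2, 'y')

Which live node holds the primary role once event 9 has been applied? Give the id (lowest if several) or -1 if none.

1

after 1 — propose(0,'p'): ·
after 2 — deliver 0→1: n1:back/v0/[p]
after 3 — deliver 1→0: n0:prim/v0/[p]
after 4 — timeout(0): n0:back/v1/[p]
after 5 — deliver 0→2: n2:back/v0/[p]
after 6 — deliver 2→0: ·
after 7 — deliver 0→1: n1:prim/v1/[p]
after 8 — deliver 1→0: ·
after 9 — crash(2): n2:✗back/v0/[p]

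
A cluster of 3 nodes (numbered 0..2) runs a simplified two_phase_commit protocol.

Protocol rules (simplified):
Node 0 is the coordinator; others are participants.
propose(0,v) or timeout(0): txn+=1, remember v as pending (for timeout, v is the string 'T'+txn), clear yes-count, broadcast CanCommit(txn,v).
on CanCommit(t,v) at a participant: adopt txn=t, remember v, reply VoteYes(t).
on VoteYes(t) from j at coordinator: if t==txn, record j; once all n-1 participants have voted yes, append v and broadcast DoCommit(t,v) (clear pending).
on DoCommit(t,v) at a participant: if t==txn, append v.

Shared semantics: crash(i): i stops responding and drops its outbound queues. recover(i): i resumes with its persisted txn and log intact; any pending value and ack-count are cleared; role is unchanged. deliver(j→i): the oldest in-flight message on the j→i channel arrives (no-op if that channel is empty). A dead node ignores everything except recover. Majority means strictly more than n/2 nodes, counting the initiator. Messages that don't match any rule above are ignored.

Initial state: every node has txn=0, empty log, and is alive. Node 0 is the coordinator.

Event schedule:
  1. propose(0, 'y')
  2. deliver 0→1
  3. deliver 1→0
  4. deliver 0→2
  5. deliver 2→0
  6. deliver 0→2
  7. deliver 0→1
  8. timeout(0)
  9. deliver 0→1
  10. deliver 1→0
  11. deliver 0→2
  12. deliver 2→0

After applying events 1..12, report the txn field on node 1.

2

1. propose(0,'y'):  <0:coor t1 ->
2. deliver 0→1:  <1:part t1 ->
3. deliver 1→0:  nop
4. deliver 0→2:  <2:part t1 ->
5. deliver 2→0:  <0:coor t1 y>
6. deliver 0→2:  <2:part t1 y>
7. deliver 0→1:  <1:part t1 y>
8. timeout(0):  <0:coor t2 y>
9. deliver 0→1:  <1:part t2 y>
10. deliver 1→0:  nop
11. deliver 0→2:  <2:part t2 y>
12. deliver 2→0:  <0:coor t2 y,T2>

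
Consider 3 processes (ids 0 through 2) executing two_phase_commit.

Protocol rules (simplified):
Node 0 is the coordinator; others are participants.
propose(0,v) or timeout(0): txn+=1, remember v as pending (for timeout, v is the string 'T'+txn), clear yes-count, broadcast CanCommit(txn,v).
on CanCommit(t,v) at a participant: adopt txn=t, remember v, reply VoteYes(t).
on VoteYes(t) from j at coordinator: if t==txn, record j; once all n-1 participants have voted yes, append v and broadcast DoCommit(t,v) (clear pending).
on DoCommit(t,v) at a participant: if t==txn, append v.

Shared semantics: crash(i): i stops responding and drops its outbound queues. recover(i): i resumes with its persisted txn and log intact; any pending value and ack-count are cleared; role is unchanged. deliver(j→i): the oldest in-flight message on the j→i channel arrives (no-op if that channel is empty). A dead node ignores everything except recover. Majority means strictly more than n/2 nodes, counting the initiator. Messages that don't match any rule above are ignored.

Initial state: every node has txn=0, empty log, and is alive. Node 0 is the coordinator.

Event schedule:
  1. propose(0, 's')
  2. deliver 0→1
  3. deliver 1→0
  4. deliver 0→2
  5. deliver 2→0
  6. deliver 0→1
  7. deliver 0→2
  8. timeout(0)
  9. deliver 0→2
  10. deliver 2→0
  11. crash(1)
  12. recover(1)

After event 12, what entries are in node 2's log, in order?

step 1 propose(0,'s'): 0={coor,t=1,log=-}
step 2 deliver 0→1: 1={part,t=1,log=-}
step 3 deliver 1→0: —
step 4 deliver 0→2: 2={part,t=1,log=-}
step 5 deliver 2→0: 0={coor,t=1,log=s}
step 6 deliver 0→1: 1={part,t=1,log=s}
step 7 deliver 0→2: 2={part,t=1,log=s}
step 8 timeout(0): 0={coor,t=2,log=s}
step 9 deliver 0→2: 2={part,t=2,log=s}
step 10 deliver 2→0: —
step 11 crash(1): 1={✗part,t=1,log=s}
step 12 recover(1): 1={part,t=1,log=s}

s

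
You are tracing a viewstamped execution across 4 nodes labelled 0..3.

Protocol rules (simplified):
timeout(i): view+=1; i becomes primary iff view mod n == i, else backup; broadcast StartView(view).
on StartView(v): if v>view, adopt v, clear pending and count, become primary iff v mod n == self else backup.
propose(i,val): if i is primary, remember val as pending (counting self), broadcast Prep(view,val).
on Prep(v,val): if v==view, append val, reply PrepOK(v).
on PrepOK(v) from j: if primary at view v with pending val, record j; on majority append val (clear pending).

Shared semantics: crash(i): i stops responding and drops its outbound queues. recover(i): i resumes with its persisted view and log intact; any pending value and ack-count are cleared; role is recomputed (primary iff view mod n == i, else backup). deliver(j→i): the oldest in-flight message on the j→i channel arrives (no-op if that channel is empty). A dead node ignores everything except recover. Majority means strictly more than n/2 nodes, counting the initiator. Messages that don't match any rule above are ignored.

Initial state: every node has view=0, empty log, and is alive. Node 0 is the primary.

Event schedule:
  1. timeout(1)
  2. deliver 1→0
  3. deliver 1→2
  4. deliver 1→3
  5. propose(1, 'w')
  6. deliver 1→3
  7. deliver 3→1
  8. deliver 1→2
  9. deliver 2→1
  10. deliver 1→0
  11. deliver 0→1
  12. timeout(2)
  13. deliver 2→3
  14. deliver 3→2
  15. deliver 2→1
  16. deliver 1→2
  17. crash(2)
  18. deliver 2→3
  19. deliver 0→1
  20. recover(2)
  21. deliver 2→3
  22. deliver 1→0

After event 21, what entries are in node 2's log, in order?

step 1 timeout(1): 1={prim,v=1,log=-}
step 2 deliver 1→0: 0={back,v=1,log=-}
step 3 deliver 1→2: 2={back,v=1,log=-}
step 4 deliver 1→3: 3={back,v=1,log=-}
step 5 propose(1,'w'): —
step 6 deliver 1→3: 3={back,v=1,log=w}
step 7 deliver 3→1: —
step 8 deliver 1→2: 2={back,v=1,log=w}
step 9 deliver 2→1: 1={prim,v=1,log=w}
step 10 deliver 1→0: 0={back,v=1,log=w}
step 11 deliver 0→1: —
step 12 timeout(2): 2={prim,v=2,log=w}
step 13 deliver 2→3: 3={back,v=2,log=w}
step 14 deliver 3→2: —
step 15 deliver 2→1: 1={back,v=2,log=w}
step 16 deliver 1→2: —
step 17 crash(2): 2={✗prim,v=2,log=w}
step 18 deliver 2→3: —
step 19 deliver 0→1: —
step 20 recover(2): 2={prim,v=2,log=w}
step 21 deliver 2→3: —

w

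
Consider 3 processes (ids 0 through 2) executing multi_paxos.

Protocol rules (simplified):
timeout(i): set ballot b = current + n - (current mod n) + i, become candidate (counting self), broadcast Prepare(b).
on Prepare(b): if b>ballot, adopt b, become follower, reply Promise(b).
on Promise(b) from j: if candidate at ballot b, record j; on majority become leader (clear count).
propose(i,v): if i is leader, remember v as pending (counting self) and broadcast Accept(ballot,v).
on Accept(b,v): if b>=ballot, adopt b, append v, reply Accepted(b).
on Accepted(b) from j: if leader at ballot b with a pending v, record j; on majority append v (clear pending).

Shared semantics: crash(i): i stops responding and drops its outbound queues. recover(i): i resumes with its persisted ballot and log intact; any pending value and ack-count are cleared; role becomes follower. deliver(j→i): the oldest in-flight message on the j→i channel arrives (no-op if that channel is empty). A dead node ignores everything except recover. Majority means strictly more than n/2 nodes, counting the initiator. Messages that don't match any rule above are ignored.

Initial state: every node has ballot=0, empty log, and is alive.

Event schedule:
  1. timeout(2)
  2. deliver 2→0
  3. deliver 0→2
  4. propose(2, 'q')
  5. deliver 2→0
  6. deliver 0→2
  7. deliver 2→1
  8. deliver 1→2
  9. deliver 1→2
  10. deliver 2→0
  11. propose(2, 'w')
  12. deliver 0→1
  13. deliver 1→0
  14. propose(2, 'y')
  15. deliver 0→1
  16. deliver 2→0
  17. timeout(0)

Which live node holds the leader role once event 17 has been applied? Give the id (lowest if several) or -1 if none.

2

[1] timeout(2) → N2(cand b5 [-])
[2] deliver 2→0 → N0(foll b5 [-])
[3] deliver 0→2 → N2(lead b5 [-])
[4] propose(2,'q') → ∅
[5] deliver 2→0 → N0(foll b5 [q])
[6] deliver 0→2 → N2(lead b5 [q])
[7] deliver 2→1 → N1(foll b5 [-])
[8] deliver 1→2 → ∅
[9] deliver 1→2 → ∅
[10] deliver 2→0 → ∅
[11] propose(2,'w') → ∅
[12] deliver 0→1 → ∅
[13] deliver 1→0 → ∅
[14] propose(2,'y') → ∅
[15] deliver 0→1 → ∅
[16] deliver 2→0 → N0(foll b5 [q,w])
[17] timeout(0) → N0(cand b6 [q,w])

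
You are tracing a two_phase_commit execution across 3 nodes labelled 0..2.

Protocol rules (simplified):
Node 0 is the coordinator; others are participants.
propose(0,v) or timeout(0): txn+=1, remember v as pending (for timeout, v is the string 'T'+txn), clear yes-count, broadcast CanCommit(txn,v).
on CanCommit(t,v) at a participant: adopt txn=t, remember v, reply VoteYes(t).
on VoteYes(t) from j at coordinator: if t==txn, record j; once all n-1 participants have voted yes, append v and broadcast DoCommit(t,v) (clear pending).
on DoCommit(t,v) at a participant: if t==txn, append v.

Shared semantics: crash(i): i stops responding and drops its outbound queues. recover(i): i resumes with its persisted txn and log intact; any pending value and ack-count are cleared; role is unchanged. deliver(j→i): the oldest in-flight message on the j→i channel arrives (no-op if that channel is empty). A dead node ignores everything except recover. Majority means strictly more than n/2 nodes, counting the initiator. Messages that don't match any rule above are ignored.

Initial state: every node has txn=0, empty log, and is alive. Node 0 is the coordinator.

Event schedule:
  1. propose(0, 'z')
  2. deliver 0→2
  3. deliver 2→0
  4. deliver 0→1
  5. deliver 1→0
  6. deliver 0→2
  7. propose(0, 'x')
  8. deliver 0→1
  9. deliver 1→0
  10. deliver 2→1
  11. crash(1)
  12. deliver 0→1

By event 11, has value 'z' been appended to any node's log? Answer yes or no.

1. propose(0,'z'):  <0:coor t1 ->
2. deliver 0→2:  <2:part t1 ->
3. deliver 2→0:  nop
4. deliver 0→1:  <1:part t1 ->
5. deliver 1→0:  <0:coor t1 z>
6. deliver 0→2:  <2:part t1 z>
7. propose(0,'x'):  <0:coor t2 z>
8. deliver 0→1:  <1:part t1 z>
9. deliver 1→0:  nop
10. deliver 2→1:  nop
11. crash(1):  <1:✗part t1 z>

yes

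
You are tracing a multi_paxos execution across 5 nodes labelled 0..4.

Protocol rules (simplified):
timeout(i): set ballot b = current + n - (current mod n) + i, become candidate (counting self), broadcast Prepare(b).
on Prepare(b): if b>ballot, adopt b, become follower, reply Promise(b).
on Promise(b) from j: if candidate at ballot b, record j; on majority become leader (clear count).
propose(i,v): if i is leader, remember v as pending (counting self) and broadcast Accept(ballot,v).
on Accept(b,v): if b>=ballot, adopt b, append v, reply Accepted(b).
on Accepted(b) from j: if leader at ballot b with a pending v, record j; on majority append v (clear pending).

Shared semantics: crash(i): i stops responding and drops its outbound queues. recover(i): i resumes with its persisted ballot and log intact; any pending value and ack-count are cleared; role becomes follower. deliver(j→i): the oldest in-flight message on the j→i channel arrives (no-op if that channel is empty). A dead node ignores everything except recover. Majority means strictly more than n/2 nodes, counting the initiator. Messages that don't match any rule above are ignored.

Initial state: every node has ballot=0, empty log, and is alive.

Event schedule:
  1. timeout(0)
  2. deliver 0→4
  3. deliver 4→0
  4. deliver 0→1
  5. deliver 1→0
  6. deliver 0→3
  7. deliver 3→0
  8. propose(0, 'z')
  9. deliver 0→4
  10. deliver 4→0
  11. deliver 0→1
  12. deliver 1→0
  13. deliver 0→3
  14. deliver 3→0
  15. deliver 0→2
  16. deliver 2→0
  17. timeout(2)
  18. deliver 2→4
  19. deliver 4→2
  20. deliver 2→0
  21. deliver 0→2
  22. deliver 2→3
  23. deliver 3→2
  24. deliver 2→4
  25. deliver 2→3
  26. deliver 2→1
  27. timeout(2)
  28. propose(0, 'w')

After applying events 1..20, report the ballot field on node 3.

after 1 — timeout(0): n0:cand/b5/[-]
after 2 — deliver 0→4: n4:foll/b5/[-]
after 3 — deliver 4→0: ·
after 4 — deliver 0→1: n1:foll/b5/[-]
after 5 — deliver 1→0: n0:lead/b5/[-]
after 6 — deliver 0→3: n3:foll/b5/[-]
after 7 — deliver 3→0: ·
after 8 — propose(0,'z'): ·
after 9 — deliver 0→4: n4:foll/b5/[z]
after 10 — deliver 4→0: ·
after 11 — deliver 0→1: n1:foll/b5/[z]
after 12 — deliver 1→0: n0:lead/b5/[z]
after 13 — deliver 0→3: n3:foll/b5/[z]
after 14 — deliver 3→0: ·
after 15 — deliver 0→2: n2:foll/b5/[-]
after 16 — deliver 2→0: ·
after 17 — timeout(2): n2:cand/b12/[-]
after 18 — deliver 2→4: n4:foll/b12/[z]
after 19 — deliver 4→2: ·
after 20 — deliver 2→0: n0:foll/b12/[z]

5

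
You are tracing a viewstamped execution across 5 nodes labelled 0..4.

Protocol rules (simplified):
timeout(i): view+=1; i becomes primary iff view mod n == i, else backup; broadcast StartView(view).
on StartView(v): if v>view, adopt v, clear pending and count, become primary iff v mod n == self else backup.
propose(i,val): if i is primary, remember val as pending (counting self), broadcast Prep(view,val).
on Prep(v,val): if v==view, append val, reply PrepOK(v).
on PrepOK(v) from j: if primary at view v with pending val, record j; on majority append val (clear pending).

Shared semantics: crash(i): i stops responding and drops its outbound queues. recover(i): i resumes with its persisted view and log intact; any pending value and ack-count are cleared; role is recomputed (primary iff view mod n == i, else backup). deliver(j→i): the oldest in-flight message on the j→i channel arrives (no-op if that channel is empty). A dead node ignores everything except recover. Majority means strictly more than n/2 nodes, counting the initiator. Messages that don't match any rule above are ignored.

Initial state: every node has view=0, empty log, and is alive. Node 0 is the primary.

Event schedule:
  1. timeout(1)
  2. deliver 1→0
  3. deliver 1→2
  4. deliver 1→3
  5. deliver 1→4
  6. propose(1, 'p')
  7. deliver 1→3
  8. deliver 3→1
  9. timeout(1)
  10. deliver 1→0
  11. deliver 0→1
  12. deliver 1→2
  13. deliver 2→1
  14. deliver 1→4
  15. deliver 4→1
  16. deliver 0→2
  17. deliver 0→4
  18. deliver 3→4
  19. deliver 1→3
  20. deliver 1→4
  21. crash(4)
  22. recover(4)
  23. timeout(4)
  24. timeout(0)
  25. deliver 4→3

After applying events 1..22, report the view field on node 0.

[1] timeout(1) → N1(prim v1 [-])
[2] deliver 1→0 → N0(back v1 [-])
[3] deliver 1→2 → N2(back v1 [-])
[4] deliver 1→3 → N3(back v1 [-])
[5] deliver 1→4 → N4(back v1 [-])
[6] propose(1,'p') → ∅
[7] deliver 1→3 → N3(back v1 [p])
[8] deliver 3→1 → ∅
[9] timeout(1) → N1(back v2 [-])
[10] deliver 1→0 → N0(back v1 [p])
[11] deliver 0→1 → ∅
[12] deliver 1→2 → N2(back v1 [p])
[13] deliver 2→1 → ∅
[14] deliver 1→4 → N4(back v1 [p])
[15] deliver 4→1 → ∅
[16] deliver 0→2 → ∅
[17] deliver 0→4 → ∅
[18] deliver 3→4 → ∅
[19] deliver 1→3 → N3(back v2 [p])
[20] deliver 1→4 → N4(back v2 [p])
[21] crash(4) → N4(✗back v2 [p])
[22] recover(4) → N4(back v2 [p])

1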